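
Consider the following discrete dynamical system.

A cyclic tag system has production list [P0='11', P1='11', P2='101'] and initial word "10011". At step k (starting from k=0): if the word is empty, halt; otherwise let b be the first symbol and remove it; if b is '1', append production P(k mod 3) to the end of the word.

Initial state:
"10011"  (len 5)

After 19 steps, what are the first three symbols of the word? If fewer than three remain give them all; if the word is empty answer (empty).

step 0: "10011"  (len 5)
step 1: "001111"  (len 6)
step 2: "01111"  (len 5)
step 3: "1111"  (len 4)
step 4: "11111"  (len 5)
step 5: "111111"  (len 6)
step 6: "11111101"  (len 8)
step 7: "111110111"  (len 9)
step 8: "1111011111"  (len 10)
step 9: "111011111101"  (len 12)
step 10: "1101111110111"  (len 13)
step 11: "10111111011111"  (len 14)
step 12: "0111111011111101"  (len 16)
step 13: "111111011111101"  (len 15)
step 14: "1111101111110111"  (len 16)
step 15: "111101111110111101"  (len 18)
step 16: "1110111111011110111"  (len 19)
step 17: "11011111101111011111"  (len 20)
step 18: "1011111101111011111101"  (len 22)
step 19: "01111110111101111110111"  (len 23)

011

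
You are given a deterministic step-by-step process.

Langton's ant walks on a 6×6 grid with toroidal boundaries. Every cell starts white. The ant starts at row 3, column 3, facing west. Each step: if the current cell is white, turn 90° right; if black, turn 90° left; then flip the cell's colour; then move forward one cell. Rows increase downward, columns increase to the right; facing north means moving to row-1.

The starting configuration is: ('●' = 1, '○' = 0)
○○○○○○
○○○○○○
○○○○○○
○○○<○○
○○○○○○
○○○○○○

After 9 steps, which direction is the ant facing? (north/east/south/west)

south

0) ○○○○○○
○○○○○○
○○○○○○
○○○<○○
○○○○○○
○○○○○○
1) ○○○○○○
○○○○○○
○○○^○○
○○○●○○
○○○○○○
○○○○○○
2) ○○○○○○
○○○○○○
○○○●>○
○○○●○○
○○○○○○
○○○○○○
3) ○○○○○○
○○○○○○
○○○●●○
○○○●v○
○○○○○○
○○○○○○
4) ○○○○○○
○○○○○○
○○○●●○
○○○<●○
○○○○○○
○○○○○○
5) ○○○○○○
○○○○○○
○○○●●○
○○○○●○
○○○v○○
○○○○○○
6) ○○○○○○
○○○○○○
○○○●●○
○○○○●○
○○<●○○
○○○○○○
7) ○○○○○○
○○○○○○
○○○●●○
○○^○●○
○○●●○○
○○○○○○
8) ○○○○○○
○○○○○○
○○○●●○
○○●>●○
○○●●○○
○○○○○○
9) ○○○○○○
○○○○○○
○○○●●○
○○●●●○
○○●v○○
○○○○○○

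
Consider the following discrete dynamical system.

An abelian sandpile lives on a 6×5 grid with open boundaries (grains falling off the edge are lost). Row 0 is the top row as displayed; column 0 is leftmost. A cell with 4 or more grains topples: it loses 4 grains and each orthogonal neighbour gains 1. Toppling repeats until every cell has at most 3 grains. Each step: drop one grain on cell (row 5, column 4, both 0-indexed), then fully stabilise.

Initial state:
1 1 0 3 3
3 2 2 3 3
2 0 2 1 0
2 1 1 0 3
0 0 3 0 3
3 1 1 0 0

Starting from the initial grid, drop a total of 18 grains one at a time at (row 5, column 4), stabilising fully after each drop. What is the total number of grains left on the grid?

t=0: 1 1 0 3 3
3 2 2 3 3
2 0 2 1 0
2 1 1 0 3
0 0 3 0 3
3 1 1 0 0
t=1: 1 1 0 3 3
3 2 2 3 3
2 0 2 1 0
2 1 1 0 3
0 0 3 0 3
3 1 1 0 1
t=2: 1 1 0 3 3
3 2 2 3 3
2 0 2 1 0
2 1 1 0 3
0 0 3 0 3
3 1 1 0 2
t=3: 1 1 0 3 3
3 2 2 3 3
2 0 2 1 0
2 1 1 0 3
0 0 3 0 3
3 1 1 0 3
t=4: 1 1 0 3 3
3 2 2 3 3
2 0 2 1 1
2 1 1 1 0
0 0 3 1 1
3 1 1 1 1
t=5: 1 1 0 3 3
3 2 2 3 3
2 0 2 1 1
2 1 1 1 0
0 0 3 1 1
3 1 1 1 2
t=6: 1 1 0 3 3
3 2 2 3 3
2 0 2 1 1
2 1 1 1 0
0 0 3 1 1
3 1 1 1 3
t=7: 1 1 0 3 3
3 2 2 3 3
2 0 2 1 1
2 1 1 1 0
0 0 3 1 2
3 1 1 2 0
t=8: 1 1 0 3 3
3 2 2 3 3
2 0 2 1 1
2 1 1 1 0
0 0 3 1 2
3 1 1 2 1
t=9: 1 1 0 3 3
3 2 2 3 3
2 0 2 1 1
2 1 1 1 0
0 0 3 1 2
3 1 1 2 2
t=10: 1 1 0 3 3
3 2 2 3 3
2 0 2 1 1
2 1 1 1 0
0 0 3 1 2
3 1 1 2 3
t=11: 1 1 0 3 3
3 2 2 3 3
2 0 2 1 1
2 1 1 1 0
0 0 3 1 3
3 1 1 3 0
t=12: 1 1 0 3 3
3 2 2 3 3
2 0 2 1 1
2 1 1 1 0
0 0 3 1 3
3 1 1 3 1
t=13: 1 1 0 3 3
3 2 2 3 3
2 0 2 1 1
2 1 1 1 0
0 0 3 1 3
3 1 1 3 2
t=14: 1 1 0 3 3
3 2 2 3 3
2 0 2 1 1
2 1 1 1 0
0 0 3 1 3
3 1 1 3 3
t=15: 1 1 0 3 3
3 2 2 3 3
2 0 2 1 1
2 1 1 1 1
0 0 3 3 0
3 1 2 0 2
t=16: 1 1 0 3 3
3 2 2 3 3
2 0 2 1 1
2 1 1 1 1
0 0 3 3 0
3 1 2 0 3
t=17: 1 1 0 3 3
3 2 2 3 3
2 0 2 1 1
2 1 1 1 1
0 0 3 3 1
3 1 2 1 0
t=18: 1 1 0 3 3
3 2 2 3 3
2 0 2 1 1
2 1 1 1 1
0 0 3 3 1
3 1 2 1 1

48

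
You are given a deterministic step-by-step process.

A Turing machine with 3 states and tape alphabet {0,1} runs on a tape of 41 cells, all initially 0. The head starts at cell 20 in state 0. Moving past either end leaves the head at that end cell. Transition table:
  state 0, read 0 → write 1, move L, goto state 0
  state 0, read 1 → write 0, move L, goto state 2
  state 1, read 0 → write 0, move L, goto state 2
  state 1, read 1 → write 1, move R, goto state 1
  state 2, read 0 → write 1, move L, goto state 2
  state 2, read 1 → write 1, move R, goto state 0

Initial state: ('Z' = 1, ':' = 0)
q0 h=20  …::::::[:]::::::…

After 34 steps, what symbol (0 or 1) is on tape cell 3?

1

step 0: q0 h=20  …::::::[:]::::::…
step 1: q0 h=19  …::::::[:]Z:::::…
step 2: q0 h=18  …::::::[:]ZZ::::…
step 3: q0 h=17  …::::::[:]ZZZ:::…
step 4: q0 h=16  …::::::[:]ZZZZ::…
step 5: q0 h=15  …::::::[:]ZZZZZ:…
step 6: q0 h=14  …::::::[:]ZZZZZZ…
step 7: q0 h=13  …::::::[:]ZZZZZZ…
step 8: q0 h=12  …::::::[:]ZZZZZZ…
step 9: q0 h=11  …::::::[:]ZZZZZZ…
step 10: q0 h=10  …::::::[:]ZZZZZZ…
step 11: q0 h= 9  …::::::[:]ZZZZZZ…
step 12: q0 h= 8  …::::::[:]ZZZZZZ…
step 13: q0 h= 7  …::::::[:]ZZZZZZ…
step 14: q0 h= 6  |::::::[:]ZZZZZZ…
step 15: q0 h= 5  |:::::[:]ZZZZZZ…
step 16: q0 h= 4  |::::[:]ZZZZZZ…
step 17: q0 h= 3  |:::[:]ZZZZZZ…
step 18: q0 h= 2  |::[:]ZZZZZZ…
step 19: q0 h= 1  |:[:]ZZZZZZ…
step 20: q0 h= 0  |[:]ZZZZZZ…
step 21: q0 h= 0  |[Z]ZZZZZZ…
step 22: q2 h= 0  |[:]ZZZZZZ…
step 23: q2 h= 0  |[Z]ZZZZZZ…
step 24: q0 h= 1  |Z[Z]ZZZZZZ…
step 25: q2 h= 0  |[Z]:ZZZZZ…
step 26: q0 h= 1  |Z[:]ZZZZZZ…
step 27: q0 h= 0  |[Z]ZZZZZZ…
step 28: q2 h= 0  |[:]ZZZZZZ…
step 29: q2 h= 0  |[Z]ZZZZZZ…
step 30: q0 h= 1  |Z[Z]ZZZZZZ…
step 31: q2 h= 0  |[Z]:ZZZZZ…
step 32: q0 h= 1  |Z[:]ZZZZZZ…
step 33: q0 h= 0  |[Z]ZZZZZZ…
step 34: q2 h= 0  |[:]ZZZZZZ…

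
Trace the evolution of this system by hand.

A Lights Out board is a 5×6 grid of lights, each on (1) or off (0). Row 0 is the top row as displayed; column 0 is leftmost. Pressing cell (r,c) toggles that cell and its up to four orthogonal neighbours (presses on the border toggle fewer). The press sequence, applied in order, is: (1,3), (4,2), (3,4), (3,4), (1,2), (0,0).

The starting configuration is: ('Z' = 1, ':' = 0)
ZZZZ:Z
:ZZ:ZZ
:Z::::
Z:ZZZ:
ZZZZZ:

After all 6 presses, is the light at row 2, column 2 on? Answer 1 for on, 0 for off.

step 0: ZZZZ:Z
:ZZ:ZZ
:Z::::
Z:ZZZ:
ZZZZZ:
step 1: ZZZ::Z
:Z:Z:Z
:Z:Z::
Z:ZZZ:
ZZZZZ:
step 2: ZZZ::Z
:Z:Z:Z
:Z:Z::
Z::ZZ:
Z:::Z:
step 3: ZZZ::Z
:Z:Z:Z
:Z:ZZ:
Z::::Z
Z:::::
step 4: ZZZ::Z
:Z:Z:Z
:Z:Z::
Z::ZZ:
Z:::Z:
step 5: ZZ:::Z
::Z::Z
:ZZZ::
Z::ZZ:
Z:::Z:
step 6: :::::Z
Z:Z::Z
:ZZZ::
Z::ZZ:
Z:::Z:

1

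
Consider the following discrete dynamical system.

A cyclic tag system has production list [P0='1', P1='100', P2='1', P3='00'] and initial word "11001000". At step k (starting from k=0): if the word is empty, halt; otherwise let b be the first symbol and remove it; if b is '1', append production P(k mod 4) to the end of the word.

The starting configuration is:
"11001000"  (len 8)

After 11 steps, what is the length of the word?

6

gen 0: "11001000"  (len 8)
gen 1: "10010001"  (len 8)
gen 2: "0010001100"  (len 10)
gen 3: "010001100"  (len 9)
gen 4: "10001100"  (len 8)
gen 5: "00011001"  (len 8)
gen 6: "0011001"  (len 7)
gen 7: "011001"  (len 6)
gen 8: "11001"  (len 5)
gen 9: "10011"  (len 5)
gen 10: "0011100"  (len 7)
gen 11: "011100"  (len 6)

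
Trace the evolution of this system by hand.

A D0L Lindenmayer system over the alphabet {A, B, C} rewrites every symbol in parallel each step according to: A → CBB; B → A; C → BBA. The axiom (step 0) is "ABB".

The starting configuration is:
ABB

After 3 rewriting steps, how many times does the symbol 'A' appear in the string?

8

t=0: ABB
t=1: CBBAA
t=2: BBAAACBBCBB
t=3: AACBBCBBCBBBBAAABBAAA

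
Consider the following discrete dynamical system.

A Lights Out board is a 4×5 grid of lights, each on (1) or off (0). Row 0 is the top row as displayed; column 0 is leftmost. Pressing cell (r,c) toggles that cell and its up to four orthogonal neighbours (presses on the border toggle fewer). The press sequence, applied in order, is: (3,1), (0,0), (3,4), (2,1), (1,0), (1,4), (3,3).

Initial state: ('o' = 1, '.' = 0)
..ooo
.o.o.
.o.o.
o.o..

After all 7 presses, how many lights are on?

8

0) ..ooo
.o.o.
.o.o.
o.o..
1) ..ooo
.o.o.
...o.
.o...
2) ooooo
oo.o.
...o.
.o...
3) ooooo
oo.o.
...oo
.o.oo
4) ooooo
o..o.
ooooo
...oo
5) .oooo
.o.o.
.oooo
...oo
6) .ooo.
.o..o
.ooo.
...oo
7) .ooo.
.o..o
.oo..
..o..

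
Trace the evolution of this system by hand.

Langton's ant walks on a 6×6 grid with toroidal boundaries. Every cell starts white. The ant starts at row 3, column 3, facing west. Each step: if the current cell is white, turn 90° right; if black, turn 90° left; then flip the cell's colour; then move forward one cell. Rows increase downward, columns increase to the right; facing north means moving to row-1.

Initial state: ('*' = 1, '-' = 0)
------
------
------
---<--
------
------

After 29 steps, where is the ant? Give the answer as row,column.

4,5

t=0: ------
------
------
---<--
------
------
t=1: ------
------
---^--
---*--
------
------
t=2: ------
------
---*>-
---*--
------
------
t=3: ------
------
---**-
---*v-
------
------
t=4: ------
------
---**-
---<*-
------
------
t=5: ------
------
---**-
----*-
---v--
------
t=6: ------
------
---**-
----*-
--<*--
------
t=7: ------
------
---**-
--^-*-
--**--
------
t=8: ------
------
---**-
--*>*-
--**--
------
t=9: ------
------
---**-
--***-
--*v--
------
t=10: ------
------
---**-
--***-
--*->-
------
t=11: ------
------
---**-
--***-
--*-*-
----v-
t=12: ------
------
---**-
--***-
--*-*-
---<*-
t=13: ------
------
---**-
--***-
--*^*-
---**-
t=14: ------
------
---**-
--***-
--**>-
---**-
t=15: ------
------
---**-
--**^-
--**--
---**-
t=16: ------
------
---**-
--*<--
--**--
---**-
t=17: ------
------
---**-
--*---
--*v--
---**-
t=18: ------
------
---**-
--*---
--*->-
---**-
t=19: ------
------
---**-
--*---
--*-*-
---*v-
t=20: ------
------
---**-
--*---
--*-*-
---*->
t=21: -----v
------
---**-
--*---
--*-*-
---*-*
t=22: ----<*
------
---**-
--*---
--*-*-
---*-*
t=23: ----**
------
---**-
--*---
--*-*-
---*^*
t=24: ----**
------
---**-
--*---
--*-*-
---**>
t=25: ----**
------
---**-
--*---
--*-*^
---**-
t=26: ----**
------
---**-
--*---
>-*-**
---**-
t=27: ----**
------
---**-
--*---
*-*-**
v--**-
t=28: ----**
------
---**-
--*---
*-*-**
*--**<
t=29: ----**
------
---**-
--*---
*-*-*^
*--***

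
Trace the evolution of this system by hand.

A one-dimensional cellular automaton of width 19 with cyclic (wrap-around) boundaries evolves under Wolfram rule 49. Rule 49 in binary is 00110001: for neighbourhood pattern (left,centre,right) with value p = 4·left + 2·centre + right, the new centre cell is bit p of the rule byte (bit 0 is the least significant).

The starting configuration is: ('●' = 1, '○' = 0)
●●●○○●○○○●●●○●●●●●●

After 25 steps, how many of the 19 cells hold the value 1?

4

[0] ●●●○○●○○○●●●○●●●●●●
[1] ○○○●○○●●○○○○●○○○○○○
[2] ●●○○●○○○●●●○○●●●●●●
[3] ○○●○○●●○○○○●○○○○○○○
[4] ●○○●○○○●●●○○●●●●●●●
[5] ○●○○●●○○○○●○○○○○○○○
[6] ○○●○○○●●●○○●●●●●●●●
[7] ●○○●●○○○○●○○○○○○○○○
[8] ○●○○○●●●○○●●●●●●●●○
[9] ○○●●○○○○●○○○○○○○○○●
[10] ●○○○●●●○○●●●●●●●●○○
[11] ○●●○○○○●○○○○○○○○○●○
[12] ○○○●●●○○●●●●●●●●○○●
[13] ●●○○○○●○○○○○○○○○●○○
[14] ○○●●●○○●●●●●●●●○○●○
[15] ●○○○○●○○○○○○○○○●○○●
[16] ○●●●○○●●●●●●●●○○●○○
[17] ○○○○●○○○○○○○○○●○○●●
[18] ●●●○○●●●●●●●●○○●○○○
[19] ○○○●○○○○○○○○○●○○●●○
[20] ●●○○●●●●●●●●○○●○○○●
[21] ○○●○○○○○○○○○●○○●●○○
[22] ●○○●●●●●●●●○○●○○○●●
[23] ○●○○○○○○○○○●○○●●○○○
[24] ○○●●●●●●●●○○●○○○●●●
[25] ●○○○○○○○○○●○○●●○○○○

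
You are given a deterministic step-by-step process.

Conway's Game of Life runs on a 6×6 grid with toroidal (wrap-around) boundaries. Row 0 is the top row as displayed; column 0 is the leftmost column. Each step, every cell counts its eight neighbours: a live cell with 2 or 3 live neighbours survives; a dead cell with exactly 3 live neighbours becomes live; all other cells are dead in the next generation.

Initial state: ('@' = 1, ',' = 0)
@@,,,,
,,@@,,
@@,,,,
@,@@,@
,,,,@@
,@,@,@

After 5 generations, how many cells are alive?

2

gen 0: @@,,,,
,,@@,,
@@,,,,
@,@@,@
,,,,@@
,@,@,@
gen 1: @@,@@,
,,@,,,
@,,,@@
,,@@,,
,@,,,,
,@@,,@
gen 2: @,,@@@
,,@,,,
,@@,@@
@@@@@@
@@,@,,
,,,@@@
gen 3: @,@,,,
,,@,,,
,,,,,,
,,,,,,
,,,,,,
,@,,,,
gen 4: ,,@,,,
,@,,,,
,,,,,,
,,,,,,
,,,,,,
,@,,,,
gen 5: ,@@,,,
,,,,,,
,,,,,,
,,,,,,
,,,,,,
,,,,,,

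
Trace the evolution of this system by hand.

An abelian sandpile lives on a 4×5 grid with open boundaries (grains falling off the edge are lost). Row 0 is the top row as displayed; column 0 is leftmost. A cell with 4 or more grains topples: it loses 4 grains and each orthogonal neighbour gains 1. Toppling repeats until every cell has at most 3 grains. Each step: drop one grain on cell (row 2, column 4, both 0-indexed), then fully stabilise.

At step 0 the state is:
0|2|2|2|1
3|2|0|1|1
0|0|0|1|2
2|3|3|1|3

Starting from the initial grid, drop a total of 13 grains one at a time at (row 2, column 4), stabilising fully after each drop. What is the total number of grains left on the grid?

35

step 0: 0|2|2|2|1
3|2|0|1|1
0|0|0|1|2
2|3|3|1|3
step 1: 0|2|2|2|1
3|2|0|1|1
0|0|0|1|3
2|3|3|1|3
step 2: 0|2|2|2|1
3|2|0|1|2
0|0|0|2|1
2|3|3|2|0
step 3: 0|2|2|2|1
3|2|0|1|2
0|0|0|2|2
2|3|3|2|0
step 4: 0|2|2|2|1
3|2|0|1|2
0|0|0|2|3
2|3|3|2|0
step 5: 0|2|2|2|1
3|2|0|1|3
0|0|0|3|0
2|3|3|2|1
step 6: 0|2|2|2|1
3|2|0|1|3
0|0|0|3|1
2|3|3|2|1
step 7: 0|2|2|2|1
3|2|0|1|3
0|0|0|3|2
2|3|3|2|1
step 8: 0|2|2|2|1
3|2|0|1|3
0|0|0|3|3
2|3|3|2|1
step 9: 0|2|2|2|2
3|2|0|3|0
0|0|1|0|2
2|3|3|3|2
step 10: 0|2|2|2|2
3|2|0|3|0
0|0|1|0|3
2|3|3|3|2
step 11: 0|2|2|2|2
3|2|0|3|1
0|0|1|1|0
2|3|3|3|3
step 12: 0|2|2|2|2
3|2|0|3|1
0|0|1|1|1
2|3|3|3|3
step 13: 0|2|2|2|2
3|2|0|3|1
0|0|1|1|2
2|3|3|3|3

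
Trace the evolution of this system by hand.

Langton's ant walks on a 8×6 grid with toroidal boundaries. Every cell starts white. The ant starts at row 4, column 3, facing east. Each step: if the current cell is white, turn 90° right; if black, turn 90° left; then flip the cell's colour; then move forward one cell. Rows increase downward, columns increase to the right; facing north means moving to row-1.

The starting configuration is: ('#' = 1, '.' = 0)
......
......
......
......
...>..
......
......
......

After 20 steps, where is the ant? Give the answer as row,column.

step 0: ......
......
......
......
...>..
......
......
......
step 1: ......
......
......
......
...#..
...v..
......
......
step 2: ......
......
......
......
...#..
..<#..
......
......
step 3: ......
......
......
......
..^#..
..##..
......
......
step 4: ......
......
......
......
..#>..
..##..
......
......
step 5: ......
......
......
...^..
..#...
..##..
......
......
step 6: ......
......
......
...#>.
..#...
..##..
......
......
step 7: ......
......
......
...##.
..#.v.
..##..
......
......
step 8: ......
......
......
...##.
..#<#.
..##..
......
......
step 9: ......
......
......
...^#.
..###.
..##..
......
......
step 10: ......
......
......
..<.#.
..###.
..##..
......
......
step 11: ......
......
..^...
..#.#.
..###.
..##..
......
......
step 12: ......
......
..#>..
..#.#.
..###.
..##..
......
......
step 13: ......
......
..##..
..#v#.
..###.
..##..
......
......
step 14: ......
......
..##..
..<##.
..###.
..##..
......
......
step 15: ......
......
..##..
...##.
..v##.
..##..
......
......
step 16: ......
......
..##..
...##.
...>#.
..##..
......
......
step 17: ......
......
..##..
...^#.
....#.
..##..
......
......
step 18: ......
......
..##..
..<.#.
....#.
..##..
......
......
step 19: ......
......
..^#..
..#.#.
....#.
..##..
......
......
step 20: ......
......
.<.#..
..#.#.
....#.
..##..
......
......

2,1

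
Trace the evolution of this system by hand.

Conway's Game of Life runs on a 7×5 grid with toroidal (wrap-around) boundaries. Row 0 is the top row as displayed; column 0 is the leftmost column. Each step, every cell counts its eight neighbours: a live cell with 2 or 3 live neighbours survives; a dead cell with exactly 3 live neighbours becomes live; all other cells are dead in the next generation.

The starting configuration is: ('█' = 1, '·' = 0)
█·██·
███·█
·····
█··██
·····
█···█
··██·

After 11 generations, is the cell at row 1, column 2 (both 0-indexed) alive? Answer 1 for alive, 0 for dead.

1

[0] █·██·
███·█
·····
█··██
·····
█···█
··██·
[1] █····
█·█·█
··█··
····█
···█·
···██
█·█··
[2] █··█·
█··██
██··█
···█·
···█·
··███
██·█·
[3] ···█·
··██·
·██··
█·██·
·····
██···
██···
[4] ·█·██
·█·█·
····█
··██·
█·█·█
██···
███·█
[5] ·····
···█·
····█
███··
█·█·█
·····
·····
[6] ·····
·····
█████
··█··
█·███
·····
·····
[7] ·····
█████
█████
·····
·████
···██
·····
[8] █████
·····
·····
·····
█·█·█
█···█
·····
[9] █████
█████
·····
·····
██·██
██·██
··█··
[10] ·····
·····
█████
█···█
·█·█·
·····
·····
[11] ·····
█████
·███·
·····
█···█
·····
·····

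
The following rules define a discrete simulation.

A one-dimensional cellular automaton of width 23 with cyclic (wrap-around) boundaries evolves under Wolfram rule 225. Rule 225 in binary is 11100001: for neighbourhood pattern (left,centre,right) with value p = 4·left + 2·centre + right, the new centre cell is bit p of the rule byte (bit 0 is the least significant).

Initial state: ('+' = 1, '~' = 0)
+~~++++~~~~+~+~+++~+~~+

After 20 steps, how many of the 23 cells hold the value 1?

14

0) +~~++++~~~~+~+~+++~+~~+
1) +~~~+++~++~~+~+~+++~~~~
2) ~~+~~+++~+~~~+~+~++~++~
3) +~~~~~+++~~+~~+~+~++~+~
4) ~~+++~~++~~~~~~+~+~++~+
5) ~~~++~~~+~++++~~+~+~++~
6) ++~~+~+~~+~+++~~~+~+~+~
7) ~+~~~+~~~~+~++~+~~+~+~+
8) +~~+~~~++~~+~++~~~~+~+~
9) ~~~~~+~~+~~~+~+~++~~+~+
10) ~+++~~~~~~+~~+~+~+~~~+~
11) ~~++~++++~~~~~+~+~~+~~~
12) +~~++~+++~+++~~+~~~~~++
13) +~~~++~+++~++~~~~+++~~+
14) +~+~~++~+++~+~++~~++~~~
15) ~+~~~~++~+++~+~+~~~+~+~
16) ~~~++~~++~+++~+~~+~~+~~
17) ++~~+~~~++~+++~~~~~~~~+
18) ++~~~~+~~++~++~++++++~~
19) ~+~++~~~~~++~++~+++++~~
20) ~~+~+~+++~~++~++~++++~+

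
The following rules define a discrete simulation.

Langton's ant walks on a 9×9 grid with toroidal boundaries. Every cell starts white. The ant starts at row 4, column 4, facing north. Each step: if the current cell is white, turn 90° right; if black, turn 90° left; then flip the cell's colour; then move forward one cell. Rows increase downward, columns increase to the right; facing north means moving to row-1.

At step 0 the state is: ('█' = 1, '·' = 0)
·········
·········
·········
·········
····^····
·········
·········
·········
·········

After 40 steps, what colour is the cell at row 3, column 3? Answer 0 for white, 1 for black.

k=0  ·········
·········
·········
·········
····^····
·········
·········
·········
·········
k=1  ·········
·········
·········
·········
····█>···
·········
·········
·········
·········
k=2  ·········
·········
·········
·········
····██···
·····v···
·········
·········
·········
k=3  ·········
·········
·········
·········
····██···
····<█···
·········
·········
·········
k=4  ·········
·········
·········
·········
····^█···
····██···
·········
·········
·········
k=5  ·········
·········
·········
·········
···<·█···
····██···
·········
·········
·········
k=6  ·········
·········
·········
···^·····
···█·█···
····██···
·········
·········
·········
k=7  ·········
·········
·········
···█>····
···█·█···
····██···
·········
·········
·········
k=8  ·········
·········
·········
···██····
···█v█···
····██···
·········
·········
·········
k=9  ·········
·········
·········
···██····
···<██···
····██···
·········
·········
·········
k=10  ·········
·········
·········
···██····
····██···
···v██···
·········
·········
·········
k=11  ·········
·········
·········
···██····
····██···
··<███···
·········
·········
·········
k=12  ·········
·········
·········
···██····
··^·██···
··████···
·········
·········
·········
k=13  ·········
·········
·········
···██····
··█>██···
··████···
·········
·········
·········
k=14  ·········
·········
·········
···██····
··████···
··█v██···
·········
·········
·········
k=15  ·········
·········
·········
···██····
··████···
··█·>█···
·········
·········
·········
k=16  ·········
·········
·········
···██····
··██^█···
··█··█···
·········
·········
·········
k=17  ·········
·········
·········
···██····
··█<·█···
··█··█···
·········
·········
·········
k=18  ·········
·········
·········
···██····
··█··█···
··█v·█···
·········
·········
·········
k=19  ·········
·········
·········
···██····
··█··█···
··<█·█···
·········
·········
·········
k=20  ·········
·········
·········
···██····
··█··█···
···█·█···
··v······
·········
·········
k=21  ·········
·········
·········
···██····
··█··█···
···█·█···
·<█······
·········
·········
k=22  ·········
·········
·········
···██····
··█··█···
·^·█·█···
·██······
·········
·········
k=23  ·········
·········
·········
···██····
··█··█···
·█>█·█···
·██······
·········
·········
k=24  ·········
·········
·········
···██····
··█··█···
·███·█···
·█v······
·········
·········
k=25  ·········
·········
·········
···██····
··█··█···
·███·█···
·█·>·····
·········
·········
k=26  ·········
·········
·········
···██····
··█··█···
·███·█···
·█·█·····
···v·····
·········
k=27  ·········
·········
·········
···██····
··█··█···
·███·█···
·█·█·····
··<█·····
·········
k=28  ·········
·········
·········
···██····
··█··█···
·███·█···
·█^█·····
··██·····
·········
k=29  ·········
·········
·········
···██····
··█··█···
·███·█···
·██>·····
··██·····
·········
k=30  ·········
·········
·········
···██····
··█··█···
·██^·█···
·██······
··██·····
·········
k=31  ·········
·········
·········
···██····
··█··█···
·█<··█···
·██······
··██·····
·········
k=32  ·········
·········
·········
···██····
··█··█···
·█···█···
·█v······
··██·····
·········
k=33  ·········
·········
·········
···██····
··█··█···
·█···█···
·█·>·····
··██·····
·········
k=34  ·········
·········
·········
···██····
··█··█···
·█···█···
·█·█·····
··█v·····
·········
k=35  ·········
·········
·········
···██····
··█··█···
·█···█···
·█·█·····
··█·>····
·········
k=36  ·········
·········
·········
···██····
··█··█···
·█···█···
·█·█·····
··█·█····
····v····
k=37  ·········
·········
·········
···██····
··█··█···
·█···█···
·█·█·····
··█·█····
···<█····
k=38  ·········
·········
·········
···██····
··█··█···
·█···█···
·█·█·····
··█^█····
···██····
k=39  ·········
·········
·········
···██····
··█··█···
·█···█···
·█·█·····
··██>····
···██····
k=40  ·········
·········
·········
···██····
··█··█···
·█···█···
·█·█^····
··██·····
···██····

1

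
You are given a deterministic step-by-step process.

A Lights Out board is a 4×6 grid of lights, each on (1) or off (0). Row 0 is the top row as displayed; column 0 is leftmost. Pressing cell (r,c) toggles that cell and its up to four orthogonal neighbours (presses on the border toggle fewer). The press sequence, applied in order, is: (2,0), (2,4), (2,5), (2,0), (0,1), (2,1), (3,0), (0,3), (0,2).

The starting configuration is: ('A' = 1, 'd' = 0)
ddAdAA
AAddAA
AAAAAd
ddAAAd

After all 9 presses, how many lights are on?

12

step 0: ddAdAA
AAddAA
AAAAAd
ddAAAd
step 1: ddAdAA
dAddAA
ddAAAd
AdAAAd
step 2: ddAdAA
dAdddA
ddAddA
AdAAdd
step 3: ddAdAA
dAdddd
ddAdAd
AdAAdA
step 4: ddAdAA
AAdddd
AAAdAd
ddAAdA
step 5: AAddAA
Addddd
AAAdAd
ddAAdA
step 6: AAddAA
AAdddd
ddddAd
dAAAdA
step 7: AAddAA
AAdddd
AdddAd
AdAAdA
step 8: AAAAdA
AAdAdd
AdddAd
AdAAdA
step 9: AddddA
AAAAdd
AdddAd
AdAAdA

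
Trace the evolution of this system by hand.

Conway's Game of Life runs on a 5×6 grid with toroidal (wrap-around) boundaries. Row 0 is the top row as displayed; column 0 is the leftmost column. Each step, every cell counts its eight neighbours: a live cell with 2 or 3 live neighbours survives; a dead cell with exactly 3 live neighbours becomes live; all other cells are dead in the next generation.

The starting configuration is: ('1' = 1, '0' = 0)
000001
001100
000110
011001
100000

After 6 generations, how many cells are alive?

3

k=0  000001
001100
000110
011001
100000
k=1  000000
001100
010010
111111
110001
k=2  111000
001100
000000
000100
000100
k=3  010000
001100
001100
000000
010100
k=4  010100
010100
001100
000100
001000
k=5  010100
010110
000110
000100
001100
k=6  010000
000000
000000
000000
000110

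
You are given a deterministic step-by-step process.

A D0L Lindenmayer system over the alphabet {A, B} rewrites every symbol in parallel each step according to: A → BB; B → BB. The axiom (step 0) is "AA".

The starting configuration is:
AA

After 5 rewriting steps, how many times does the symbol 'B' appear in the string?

0) AA
1) BBBB
2) BBBBBBBB
3) BBBBBBBBBBBBBBBB
4) BBBBBBBBBBBBBBBBBBBBBBBBBBBBBBBB
5) BBBBBBBBBBBBBBBBBBBBBBBBBBBBBBBBBBBBBBBBBBBBBBBBBBBBBBBBBBBBBBBB

64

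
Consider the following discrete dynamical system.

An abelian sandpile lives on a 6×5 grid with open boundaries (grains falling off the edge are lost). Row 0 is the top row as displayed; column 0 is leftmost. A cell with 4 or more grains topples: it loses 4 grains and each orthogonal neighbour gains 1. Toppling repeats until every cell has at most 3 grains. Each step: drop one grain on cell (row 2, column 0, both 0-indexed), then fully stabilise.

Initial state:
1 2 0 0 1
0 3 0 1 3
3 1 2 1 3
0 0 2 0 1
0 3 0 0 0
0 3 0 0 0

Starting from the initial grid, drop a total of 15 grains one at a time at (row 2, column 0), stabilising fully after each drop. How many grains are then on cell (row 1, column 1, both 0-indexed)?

gen 0: 1 2 0 0 1
0 3 0 1 3
3 1 2 1 3
0 0 2 0 1
0 3 0 0 0
0 3 0 0 0
gen 1: 1 2 0 0 1
1 3 0 1 3
0 2 2 1 3
1 0 2 0 1
0 3 0 0 0
0 3 0 0 0
gen 2: 1 2 0 0 1
1 3 0 1 3
1 2 2 1 3
1 0 2 0 1
0 3 0 0 0
0 3 0 0 0
gen 3: 1 2 0 0 1
1 3 0 1 3
2 2 2 1 3
1 0 2 0 1
0 3 0 0 0
0 3 0 0 0
gen 4: 1 2 0 0 1
1 3 0 1 3
3 2 2 1 3
1 0 2 0 1
0 3 0 0 0
0 3 0 0 0
gen 5: 1 2 0 0 1
2 3 0 1 3
0 3 2 1 3
2 0 2 0 1
0 3 0 0 0
0 3 0 0 0
gen 6: 1 2 0 0 1
2 3 0 1 3
1 3 2 1 3
2 0 2 0 1
0 3 0 0 0
0 3 0 0 0
gen 7: 1 2 0 0 1
2 3 0 1 3
2 3 2 1 3
2 0 2 0 1
0 3 0 0 0
0 3 0 0 0
gen 8: 1 2 0 0 1
2 3 0 1 3
3 3 2 1 3
2 0 2 0 1
0 3 0 0 0
0 3 0 0 0
gen 9: 2 3 0 0 1
0 1 1 1 3
2 1 3 1 3
3 1 2 0 1
0 3 0 0 0
0 3 0 0 0
gen 10: 2 3 0 0 1
0 1 1 1 3
3 1 3 1 3
3 1 2 0 1
0 3 0 0 0
0 3 0 0 0
gen 11: 2 3 0 0 1
1 1 1 1 3
1 2 3 1 3
0 2 2 0 1
1 3 0 0 0
0 3 0 0 0
gen 12: 2 3 0 0 1
1 1 1 1 3
2 2 3 1 3
0 2 2 0 1
1 3 0 0 0
0 3 0 0 0
gen 13: 2 3 0 0 1
1 1 1 1 3
3 2 3 1 3
0 2 2 0 1
1 3 0 0 0
0 3 0 0 0
gen 14: 2 3 0 0 1
2 1 1 1 3
0 3 3 1 3
1 2 2 0 1
1 3 0 0 0
0 3 0 0 0
gen 15: 2 3 0 0 1
2 1 1 1 3
1 3 3 1 3
1 2 2 0 1
1 3 0 0 0
0 3 0 0 0

1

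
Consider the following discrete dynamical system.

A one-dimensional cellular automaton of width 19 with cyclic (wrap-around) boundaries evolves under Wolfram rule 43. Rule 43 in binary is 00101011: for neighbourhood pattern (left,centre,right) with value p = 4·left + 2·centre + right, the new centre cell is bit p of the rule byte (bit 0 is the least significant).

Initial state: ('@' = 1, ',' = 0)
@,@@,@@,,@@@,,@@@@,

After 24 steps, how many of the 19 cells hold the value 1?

10

[0] @,@@,@@,,@@@,,@@@@,
[1] ,@@,@@,,@@,,,@@,,,@
[2] @@,@@,,@@,,@@@,,@@,
[3] @,@@,,@@,,@@,,,@@,@
[4] ,@@,,@@,,@@,,@@@,@@
[5] @@,,@@,,@@,,@@,,@@,
[6] @,,@@,,@@,,@@,,@@,@
[7] ,,@@,,@@,,@@,,@@,@@
[8] ,@@,,@@,,@@,,@@,@@,
[9] @@,,@@,,@@,,@@,@@,,
[10] @,,@@,,@@,,@@,@@,,@
[11] ,,@@,,@@,,@@,@@,,@@
[12] ,@@,,@@,,@@,@@,,@@,
[13] @@,,@@,,@@,@@,,@@,,
[14] @,,@@,,@@,@@,,@@,,@
[15] ,,@@,,@@,@@,,@@,,@@
[16] ,@@,,@@,@@,,@@,,@@,
[17] @@,,@@,@@,,@@,,@@,,
[18] @,,@@,@@,,@@,,@@,,@
[19] ,,@@,@@,,@@,,@@,,@@
[20] ,@@,@@,,@@,,@@,,@@,
[21] @@,@@,,@@,,@@,,@@,,
[22] @,@@,,@@,,@@,,@@,,@
[23] ,@@,,@@,,@@,,@@,,@@
[24] @@,,@@,,@@,,@@,,@@,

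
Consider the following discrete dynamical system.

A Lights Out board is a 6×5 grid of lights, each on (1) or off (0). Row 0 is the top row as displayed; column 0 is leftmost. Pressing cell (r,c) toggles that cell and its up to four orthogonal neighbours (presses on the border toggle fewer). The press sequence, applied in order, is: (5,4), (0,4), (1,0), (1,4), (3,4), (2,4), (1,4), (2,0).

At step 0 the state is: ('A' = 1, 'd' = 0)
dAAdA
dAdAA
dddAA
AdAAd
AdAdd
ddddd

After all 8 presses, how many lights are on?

0) dAAdA
dAdAA
dddAA
AdAAd
AdAdd
ddddd
1) dAAdA
dAdAA
dddAA
AdAAd
AdAdA
dddAA
2) dAAAd
dAdAd
dddAA
AdAAd
AdAdA
dddAA
3) AAAAd
AddAd
AddAA
AdAAd
AdAdA
dddAA
4) AAAAA
AdddA
AddAd
AdAAd
AdAdA
dddAA
5) AAAAA
AdddA
AddAA
AdAdA
AdAdd
dddAA
6) AAAAA
Adddd
Adddd
AdAdd
AdAdd
dddAA
7) AAAAd
AddAA
AdddA
AdAdd
AdAdd
dddAA
8) AAAAd
dddAA
dAddA
ddAdd
AdAdd
dddAA

13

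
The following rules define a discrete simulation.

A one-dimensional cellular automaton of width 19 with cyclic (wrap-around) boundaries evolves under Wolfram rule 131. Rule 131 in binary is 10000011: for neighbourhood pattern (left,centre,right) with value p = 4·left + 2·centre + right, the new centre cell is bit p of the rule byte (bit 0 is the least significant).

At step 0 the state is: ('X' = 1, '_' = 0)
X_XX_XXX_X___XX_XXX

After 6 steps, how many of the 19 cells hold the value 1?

gen 0: X_XX_XXX_X___XX_XXX
gen 1: ______X____XX____XX
gen 2: _XXXXX__XXX___XXX__
gen 3: X_XXX__X_X__XX_X__X
gen 4: ___X__X____X_____X_
gen 5: XXX__X__XXX__XXXX__
gen 6: _X__X__X_X__X_XX__X

8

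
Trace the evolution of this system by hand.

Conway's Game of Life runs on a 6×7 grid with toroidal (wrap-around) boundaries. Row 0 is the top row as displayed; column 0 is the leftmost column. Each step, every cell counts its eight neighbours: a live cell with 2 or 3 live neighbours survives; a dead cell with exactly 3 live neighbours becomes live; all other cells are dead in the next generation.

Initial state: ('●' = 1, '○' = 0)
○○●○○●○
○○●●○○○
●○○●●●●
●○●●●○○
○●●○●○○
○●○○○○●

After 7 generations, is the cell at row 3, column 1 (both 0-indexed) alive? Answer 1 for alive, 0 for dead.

[0] ○○●○○●○
○○●●○○○
●○○●●●●
●○●●●○○
○●●○●○○
○●○○○○●
[1] ○●●●○○○
○●●○○○○
●○○○○●●
●○○○○○○
○○○○●●○
●●○●○●○
[2] ○○○●●○○
○○○●○○●
●○○○○○●
●○○○●○○
●●○○●●○
●●○●○●●
[3] ○○○●○○○
●○○●●●●
●○○○○●●
○○○○●○○
○○●●○○○
○●○●○○○
[4] ●○○●○●●
●○○●○○○
●○○●○○○
○○○●●●●
○○●●●○○
○○○●●○○
[5] ●○●●○●●
●●●●○○○
●○●●○●○
○○○○○●●
○○●○○○○
○○○○○○●
[6] ○○○●●●○
○○○○○●○
●○○●○●○
○●●●●●●
○○○○○●●
●●●●○●●
[7] ●●○●○○○
○○○●○●○
●●○●○○○
○●●●○○○
○○○○○○○
●●●●○○○

1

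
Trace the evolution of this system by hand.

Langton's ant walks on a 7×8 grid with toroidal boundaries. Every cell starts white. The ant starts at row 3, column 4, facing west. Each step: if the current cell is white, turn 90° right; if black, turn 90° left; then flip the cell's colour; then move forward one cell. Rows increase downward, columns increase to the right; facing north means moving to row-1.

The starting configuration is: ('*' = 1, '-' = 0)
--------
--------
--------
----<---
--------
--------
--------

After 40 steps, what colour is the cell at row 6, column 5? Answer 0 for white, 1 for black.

1

step 0: --------
--------
--------
----<---
--------
--------
--------
step 1: --------
--------
----^---
----*---
--------
--------
--------
step 2: --------
--------
----*>--
----*---
--------
--------
--------
step 3: --------
--------
----**--
----*v--
--------
--------
--------
step 4: --------
--------
----**--
----<*--
--------
--------
--------
step 5: --------
--------
----**--
-----*--
----v---
--------
--------
step 6: --------
--------
----**--
-----*--
---<*---
--------
--------
step 7: --------
--------
----**--
---^-*--
---**---
--------
--------
step 8: --------
--------
----**--
---*>*--
---**---
--------
--------
step 9: --------
--------
----**--
---***--
---*v---
--------
--------
step 10: --------
--------
----**--
---***--
---*->--
--------
--------
step 11: --------
--------
----**--
---***--
---*-*--
-----v--
--------
step 12: --------
--------
----**--
---***--
---*-*--
----<*--
--------
step 13: --------
--------
----**--
---***--
---*^*--
----**--
--------
step 14: --------
--------
----**--
---***--
---**>--
----**--
--------
step 15: --------
--------
----**--
---**^--
---**---
----**--
--------
step 16: --------
--------
----**--
---*<---
---**---
----**--
--------
step 17: --------
--------
----**--
---*----
---*v---
----**--
--------
step 18: --------
--------
----**--
---*----
---*->--
----**--
--------
step 19: --------
--------
----**--
---*----
---*-*--
----*v--
--------
step 20: --------
--------
----**--
---*----
---*-*--
----*->-
--------
step 21: --------
--------
----**--
---*----
---*-*--
----*-*-
------v-
step 22: --------
--------
----**--
---*----
---*-*--
----*-*-
-----<*-
step 23: --------
--------
----**--
---*----
---*-*--
----*^*-
-----**-
step 24: --------
--------
----**--
---*----
---*-*--
----**>-
-----**-
step 25: --------
--------
----**--
---*----
---*-*^-
----**--
-----**-
step 26: --------
--------
----**--
---*----
---*-**>
----**--
-----**-
step 27: --------
--------
----**--
---*----
---*-***
----**-v
-----**-
step 28: --------
--------
----**--
---*----
---*-***
----**<*
-----**-
step 29: --------
--------
----**--
---*----
---*-*^*
----****
-----**-
step 30: --------
--------
----**--
---*----
---*-<-*
----****
-----**-
step 31: --------
--------
----**--
---*----
---*---*
----*v**
-----**-
step 32: --------
--------
----**--
---*----
---*---*
----*->*
-----**-
step 33: --------
--------
----**--
---*----
---*--^*
----*--*
-----**-
step 34: --------
--------
----**--
---*----
---*--*>
----*--*
-----**-
step 35: --------
--------
----**--
---*---^
---*--*-
----*--*
-----**-
step 36: --------
--------
----**--
>--*---*
---*--*-
----*--*
-----**-
step 37: --------
--------
----**--
*--*---*
v--*--*-
----*--*
-----**-
step 38: --------
--------
----**--
*--*---*
*--*--*<
----*--*
-----**-
step 39: --------
--------
----**--
*--*---^
*--*--**
----*--*
-----**-
step 40: --------
--------
----**--
*--*--<-
*--*--**
----*--*
-----**-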